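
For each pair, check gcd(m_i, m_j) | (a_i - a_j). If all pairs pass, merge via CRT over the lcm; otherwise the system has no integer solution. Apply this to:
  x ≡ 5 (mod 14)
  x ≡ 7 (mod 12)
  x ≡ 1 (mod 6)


Moduli 14, 12, 6 are not pairwise coprime, so CRT works modulo lcm(m_i) when all pairwise compatibility conditions hold.
Pairwise compatibility: gcd(m_i, m_j) must divide a_i - a_j for every pair.
Merge one congruence at a time:
  Start: x ≡ 5 (mod 14).
  Combine with x ≡ 7 (mod 12): gcd(14, 12) = 2; 7 - 5 = 2, which IS divisible by 2, so compatible.
    Write x = 5 + 14·t and substitute into x ≡ 7 (mod 12): 14·t ≡ 7 − 5 = 2 (mod 12).
    Divide the congruence (and modulus) by g = 2: 7·t ≡ 1 (mod 6).
    Reduce coefficients mod 6: 1·t ≡ 1 (mod 6).
    So t ≡ 1 (mod 6).
    Then x = 5 + 14·1 = 19, valid modulo lcm(14, 12) = 84: x ≡ 19 (mod 84).
  Combine with x ≡ 1 (mod 6): gcd(84, 6) = 6; 1 - 19 = -18, which IS divisible by 6, so compatible.
    Write x = 19 + 84·t and substitute into x ≡ 1 (mod 6): 84·t ≡ 1 − 19 = -18 (mod 6).
    Divide the congruence (and modulus) by g = 6: 14·t ≡ -3 (mod 1).
    Modulo 1 every t works; take t = 0.
    Then x = 19 + 84·0 = 19, valid modulo lcm(84, 6) = 84: x ≡ 19 (mod 84).
Verify: 19 mod 14 = 5, 19 mod 12 = 7, 19 mod 6 = 1.

x ≡ 19 (mod 84).


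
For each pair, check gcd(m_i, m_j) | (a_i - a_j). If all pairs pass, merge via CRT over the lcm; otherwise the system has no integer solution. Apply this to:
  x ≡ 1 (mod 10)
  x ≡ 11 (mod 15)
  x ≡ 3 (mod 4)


Moduli 10, 15, 4 are not pairwise coprime, so CRT works modulo lcm(m_i) when all pairwise compatibility conditions hold.
Pairwise compatibility: gcd(m_i, m_j) must divide a_i - a_j for every pair.
Merge one congruence at a time:
  Start: x ≡ 1 (mod 10).
  Combine with x ≡ 11 (mod 15): gcd(10, 15) = 5; 11 - 1 = 10, which IS divisible by 5, so compatible.
    Write x = 1 + 10·t and substitute into x ≡ 11 (mod 15): 10·t ≡ 11 − 1 = 10 (mod 15).
    Divide the congruence (and modulus) by g = 5: 2·t ≡ 2 (mod 3).
    The inverse of 2 mod 3 is 2 (since 2·2 = 4 = 1·3 + 1), so t ≡ 2·2 = 4 ≡ 1 (mod 3).
    Then x = 1 + 10·1 = 11, valid modulo lcm(10, 15) = 30: x ≡ 11 (mod 30).
  Combine with x ≡ 3 (mod 4): gcd(30, 4) = 2; 3 - 11 = -8, which IS divisible by 2, so compatible.
    Write x = 11 + 30·t and substitute into x ≡ 3 (mod 4): 30·t ≡ 3 − 11 = -8 (mod 4).
    Divide the congruence (and modulus) by g = 2: 15·t ≡ -4 (mod 2).
    Reduce coefficients mod 2: 1·t ≡ 0 (mod 2).
    So t ≡ 0 (mod 2).
    Then x = 11 + 30·0 = 11, valid modulo lcm(30, 4) = 60: x ≡ 11 (mod 60).
Verify: 11 mod 10 = 1, 11 mod 15 = 11, 11 mod 4 = 3.

x ≡ 11 (mod 60).


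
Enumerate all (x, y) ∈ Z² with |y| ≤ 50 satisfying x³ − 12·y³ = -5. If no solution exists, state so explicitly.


The equation is x³ - 12y³ = -5. For fixed y, x³ = 12·y³ − 5, so a solution requires the RHS to be a perfect cube.
Strategy: iterate y from -50 to 50, compute RHS = 12·y³ − 5, and check whether it is a (positive or negative) perfect cube.
Check small values of y:
  y = 0: RHS = -5 is not a perfect cube.
  y = 1: RHS = 7 is not a perfect cube.
  y = -1: RHS = -17 is not a perfect cube.
  y = 2: RHS = 91 is not a perfect cube.
  y = -2: RHS = -101 is not a perfect cube.
  y = 3: RHS = 319 is not a perfect cube.
  y = -3: RHS = -329 is not a perfect cube.
Continuing the search up to |y| = 50 finds no solutions either.
No (x, y) in the scanned range satisfies the equation.

No integer solutions with |y| ≤ 50.


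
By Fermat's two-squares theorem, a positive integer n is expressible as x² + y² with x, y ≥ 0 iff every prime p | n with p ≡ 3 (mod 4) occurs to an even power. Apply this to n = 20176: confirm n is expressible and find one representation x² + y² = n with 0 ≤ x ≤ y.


Step 1: Factor n = 20176 = 2^4 · 13 · 97.
Step 2: Check the mod-4 condition on each prime factor: 2 = 2 (special); 13 ≡ 1 (mod 4), exponent 1; 97 ≡ 1 (mod 4), exponent 1.
All primes ≡ 3 (mod 4) appear to even exponent (or don't appear), so by the two-squares theorem n IS expressible as a sum of two squares.
Step 3: Build a representation. Group n = k² · m with k = 4 and m = 13 · 97 = 1261 (a product of primes ≡ 1 (mod 4)); a representation of m scales to one of n via (k·x)² + (k·y)² = k²(x² + y²). Each prime p ≡ 1 (mod 4) is itself a sum of two squares; find a² by testing p − a² for a perfect square:
  13: 13 − 1² = 12, 13 − 2² = 9 = 3² ⇒ 13 = 2² + 3².
  97: 97 − 1² = 96, 97 − 2² = 93, 97 − 3² = 88, 97 − 4² = 81 = 9² ⇒ 97 = 4² + 9².
  Combine using the Brahmagupta–Fibonacci identity (a² + b²)(c² + d²) = (ac − bd)² + (ad + bc)² = (ac + bd)² + (ad − bc)²:
  13 · 97 = 1261: from (2² + 3²)(4² + 9²), take (2·4 − 3·9, 2·9 + 3·4) = (8 − 27, 18 + 12) = (-19, 30); dropping signs (only squares matter) gives (19, 30); check 19² + 30² = 361 + 900 = 1261 ✓.
  Scale by k = 4: (4·19, 4·30) = (76, 120).
Step 4: Order so x ≤ y and verify: 76² + 120² = 5776 + 14400 = 20176 = n. ✓

n = 20176 = 76² + 120² (one valid representation with x ≤ y).


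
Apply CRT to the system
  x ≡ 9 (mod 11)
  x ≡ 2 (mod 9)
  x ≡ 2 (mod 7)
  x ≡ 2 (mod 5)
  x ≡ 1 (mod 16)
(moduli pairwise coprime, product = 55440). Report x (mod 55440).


Product of moduli M = 11 · 9 · 7 · 5 · 16 = 55440.
Merge one congruence at a time:
  Start: x ≡ 9 (mod 11).
  Combine with x ≡ 2 (mod 9); new modulus lcm = 99.
    Write x = 9 + 11·t and substitute into x ≡ 2 (mod 9): 11·t ≡ 2 − 9 = -7 (mod 9).
    Reduce coefficients mod 9: 2·t ≡ 2 (mod 9).
    The inverse of 2 mod 9 is 5 (since 2·5 = 10 = 1·9 + 1), so t ≡ 5·2 = 10 ≡ 1 (mod 9).
    Then x = 9 + 11·1 = 20, valid modulo lcm(11, 9) = 99: x ≡ 20 (mod 99).
  Combine with x ≡ 2 (mod 7); new modulus lcm = 693.
    Write x = 20 + 99·t and substitute into x ≡ 2 (mod 7): 99·t ≡ 2 − 20 = -18 (mod 7).
    Reduce coefficients mod 7: 1·t ≡ 3 (mod 7).
    So t ≡ 3 (mod 7).
    Then x = 20 + 99·3 = 317, valid modulo lcm(99, 7) = 693: x ≡ 317 (mod 693).
  Combine with x ≡ 2 (mod 5); new modulus lcm = 3465.
    Write x = 317 + 693·t and substitute into x ≡ 2 (mod 5): 693·t ≡ 2 − 317 = -315 (mod 5).
    Reduce coefficients mod 5: 3·t ≡ 0 (mod 5).
    The inverse of 3 mod 5 is 2 (since 3·2 = 6 = 1·5 + 1), so t ≡ 2·0 = 0 ≡ 0 (mod 5).
    Then x = 317 + 693·0 = 317, valid modulo lcm(693, 5) = 3465: x ≡ 317 (mod 3465).
  Combine with x ≡ 1 (mod 16); new modulus lcm = 55440.
    Write x = 317 + 3465·t and substitute into x ≡ 1 (mod 16): 3465·t ≡ 1 − 317 = -316 (mod 16).
    Reduce coefficients mod 16: 9·t ≡ 4 (mod 16).
    The inverse of 9 mod 16 is 9 (since 9·9 = 81 = 5·16 + 1), so t ≡ 9·4 = 36 ≡ 4 (mod 16).
    Then x = 317 + 3465·4 = 14177, valid modulo lcm(3465, 16) = 55440: x ≡ 14177 (mod 55440).
Verify against each original: 14177 mod 11 = 9, 14177 mod 9 = 2, 14177 mod 7 = 2, 14177 mod 5 = 2, 14177 mod 16 = 1.

x ≡ 14177 (mod 55440).


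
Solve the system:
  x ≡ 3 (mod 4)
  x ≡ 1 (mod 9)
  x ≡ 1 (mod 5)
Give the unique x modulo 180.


Moduli 4, 9, 5 are pairwise coprime; by CRT there is a unique solution modulo M = 4 · 9 · 5 = 180.
Solve pairwise, accumulating the modulus:
  Start with x ≡ 3 (mod 4).
  Combine with x ≡ 1 (mod 9): since gcd(4, 9) = 1, we get a unique residue mod 36.
    Write x = 3 + 4·t and substitute into x ≡ 1 (mod 9): 4·t ≡ 1 − 3 = -2 (mod 9).
    Reduce coefficients mod 9: 4·t ≡ 7 (mod 9).
    The inverse of 4 mod 9 is 7 (since 4·7 = 28 = 3·9 + 1), so t ≡ 7·7 = 49 ≡ 4 (mod 9).
    Then x = 3 + 4·4 = 19, valid modulo lcm(4, 9) = 36: x ≡ 19 (mod 36).
  Combine with x ≡ 1 (mod 5): since gcd(36, 5) = 1, we get a unique residue mod 180.
    Write x = 19 + 36·t and substitute into x ≡ 1 (mod 5): 36·t ≡ 1 − 19 = -18 (mod 5).
    Reduce coefficients mod 5: 1·t ≡ 2 (mod 5).
    So t ≡ 2 (mod 5).
    Then x = 19 + 36·2 = 91, valid modulo lcm(36, 5) = 180: x ≡ 91 (mod 180).
Verify: 91 mod 4 = 3 ✓, 91 mod 9 = 1 ✓, 91 mod 5 = 1 ✓.

x ≡ 91 (mod 180).


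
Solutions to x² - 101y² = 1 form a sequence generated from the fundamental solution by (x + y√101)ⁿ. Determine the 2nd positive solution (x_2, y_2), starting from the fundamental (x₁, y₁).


Step 1: Find the fundamental solution (x₁, y₁) of x² - 101y² = 1.
  Expand √101 as a continued fraction. a₀ = ⌊√101⌋ = 10; iterate m_{k+1} = d_k·a_k − m_k, d_{k+1} = (101 − m_{k+1}²)/d_k, a_{k+1} = ⌊(a₀ + m_{k+1})/d_{k+1}⌋ (starting m₀ = 0, d₀ = 1), with convergents p_k = a_k·p_{k-1} + p_{k-2}, q_k = a_k·q_{k-1} + q_{k-2} (p₋₁ = 1, q₋₁ = 0):
  k = 0: a₀ = 10; p₀/q₀ = 10/1; p₀² − 101·q₀² = 100 − 101 = -1.
  k = 1: m = 10, d = 1, a = ⌊(10 + 10)/1⌋ = 20; p/q = (20·10 + 1)/(20·1 + 0) = 201/20; p² − 101·q² = 40401 − 40400 = 1.
  The first convergent with p² − 101·q² = 1 gives the fundamental solution (x₁, y₁) = (201, 20).
Step 2: Apply the recurrence (x_{n+1}, y_{n+1}) = (x₁x_n + 101y₁y_n, x₁y_n + y₁x_n) repeatedly.
  From (x_1, y_1) = (201, 20): x_2 = 201·201 + 101·20·20 = 80801; y_2 = 201·20 + 20·201 = 8040.
Step 3: Verify x_2² - 101·y_2² = 6528801601 - 6528801600 = 1 (should be 1). ✓

(x_1, y_1) = (201, 20); (x_2, y_2) = (80801, 8040).


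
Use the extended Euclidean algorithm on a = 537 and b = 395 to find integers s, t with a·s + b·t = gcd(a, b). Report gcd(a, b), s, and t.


Euclidean algorithm on (537, 395) — divide until remainder is 0:
  537 = 1 · 395 + 142
  395 = 2 · 142 + 111
  142 = 1 · 111 + 31
  111 = 3 · 31 + 18
  31 = 1 · 18 + 13
  18 = 1 · 13 + 5
  13 = 2 · 5 + 3
  5 = 1 · 3 + 2
  3 = 1 · 2 + 1
  2 = 2 · 1 + 0
gcd(537, 395) = 1.
Track Bezout coefficients alongside the remainders: start with r₀ = 537 = a·1 + b·0 (s = 1, t = 0) and r₁ = 395 = a·0 + b·1 (s = 0, t = 1); each new remainder r_{k+1} = r_{k-1} − q_k·r_k inherits s_{k+1} = s_{k-1} − q_k·s_k, t_{k+1} = t_{k-1} − q_k·t_k, so r_k = a·s_k + b·t_k at every step:
  q = 1: r = 142, s = 1 − 1·0 = 1, t = 0 − 1·1 = -1  (check: 537·1 + 395·(-1) = 142)
  q = 2: r = 111, s = 0 − 2·1 = -2, t = 1 − 2·(-1) = 3  (check: 537·(-2) + 395·3 = 111)
  q = 1: r = 31, s = 1 − 1·(-2) = 3, t = -1 − 1·3 = -4  (check: 537·3 + 395·(-4) = 31)
  q = 3: r = 18, s = -2 − 3·3 = -11, t = 3 − 3·(-4) = 15  (check: 537·(-11) + 395·15 = 18)
  q = 1: r = 13, s = 3 − 1·(-11) = 14, t = -4 − 1·15 = -19  (check: 537·14 + 395·(-19) = 13)
  q = 1: r = 5, s = -11 − 1·14 = -25, t = 15 − 1·(-19) = 34  (check: 537·(-25) + 395·34 = 5)
  q = 2: r = 3, s = 14 − 2·(-25) = 64, t = -19 − 2·34 = -87  (check: 537·64 + 395·(-87) = 3)
  q = 1: r = 2, s = -25 − 1·64 = -89, t = 34 − 1·(-87) = 121  (check: 537·(-89) + 395·121 = 2)
  q = 1: r = 1, s = 64 − 1·(-89) = 153, t = -87 − 1·121 = -208  (check: 537·153 + 395·(-208) = 1)
The row with r = 1 (the gcd) gives the Bezout coefficients s = 153, t = -208.
Result: 537 · (153) + 395 · (-208) = 1.

gcd(537, 395) = 1; s = 153, t = -208 (check: 537·153 + 395·(-208) = 1).


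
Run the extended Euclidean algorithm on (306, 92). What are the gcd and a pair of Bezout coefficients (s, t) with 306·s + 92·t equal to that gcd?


Euclidean algorithm on (306, 92) — divide until remainder is 0:
  306 = 3 · 92 + 30
  92 = 3 · 30 + 2
  30 = 15 · 2 + 0
gcd(306, 92) = 2.
Track Bezout coefficients alongside the remainders: start with r₀ = 306 = a·1 + b·0 (s = 1, t = 0) and r₁ = 92 = a·0 + b·1 (s = 0, t = 1); each new remainder r_{k+1} = r_{k-1} − q_k·r_k inherits s_{k+1} = s_{k-1} − q_k·s_k, t_{k+1} = t_{k-1} − q_k·t_k, so r_k = a·s_k + b·t_k at every step:
  q = 3: r = 30, s = 1 − 3·0 = 1, t = 0 − 3·1 = -3  (check: 306·1 + 92·(-3) = 30)
  q = 3: r = 2, s = 0 − 3·1 = -3, t = 1 − 3·(-3) = 10  (check: 306·(-3) + 92·10 = 2)
The row with r = 2 (the gcd) gives the Bezout coefficients s = -3, t = 10.
Result: 306 · (-3) + 92 · (10) = 2.

gcd(306, 92) = 2; s = -3, t = 10 (check: 306·(-3) + 92·10 = 2).


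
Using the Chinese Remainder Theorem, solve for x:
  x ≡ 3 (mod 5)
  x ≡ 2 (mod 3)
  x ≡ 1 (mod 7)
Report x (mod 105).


Moduli 5, 3, 7 are pairwise coprime; by CRT there is a unique solution modulo M = 5 · 3 · 7 = 105.
Solve pairwise, accumulating the modulus:
  Start with x ≡ 3 (mod 5).
  Combine with x ≡ 2 (mod 3): since gcd(5, 3) = 1, we get a unique residue mod 15.
    Write x = 3 + 5·t and substitute into x ≡ 2 (mod 3): 5·t ≡ 2 − 3 = -1 (mod 3).
    Reduce coefficients mod 3: 2·t ≡ 2 (mod 3).
    The inverse of 2 mod 3 is 2 (since 2·2 = 4 = 1·3 + 1), so t ≡ 2·2 = 4 ≡ 1 (mod 3).
    Then x = 3 + 5·1 = 8, valid modulo lcm(5, 3) = 15: x ≡ 8 (mod 15).
  Combine with x ≡ 1 (mod 7): since gcd(15, 7) = 1, we get a unique residue mod 105.
    Write x = 8 + 15·t and substitute into x ≡ 1 (mod 7): 15·t ≡ 1 − 8 = -7 (mod 7).
    Reduce coefficients mod 7: 1·t ≡ 0 (mod 7).
    So t ≡ 0 (mod 7).
    Then x = 8 + 15·0 = 8, valid modulo lcm(15, 7) = 105: x ≡ 8 (mod 105).
Verify: 8 mod 5 = 3 ✓, 8 mod 3 = 2 ✓, 8 mod 7 = 1 ✓.

x ≡ 8 (mod 105).


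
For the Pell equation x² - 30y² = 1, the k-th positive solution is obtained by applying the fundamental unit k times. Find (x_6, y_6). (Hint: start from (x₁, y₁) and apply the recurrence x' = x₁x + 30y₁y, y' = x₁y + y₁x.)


Step 1: Find the fundamental solution (x₁, y₁) of x² - 30y² = 1.
  Expand √30 as a continued fraction. a₀ = ⌊√30⌋ = 5; iterate m_{k+1} = d_k·a_k − m_k, d_{k+1} = (30 − m_{k+1}²)/d_k, a_{k+1} = ⌊(a₀ + m_{k+1})/d_{k+1}⌋ (starting m₀ = 0, d₀ = 1), with convergents p_k = a_k·p_{k-1} + p_{k-2}, q_k = a_k·q_{k-1} + q_{k-2} (p₋₁ = 1, q₋₁ = 0):
  k = 0: a₀ = 5; p₀/q₀ = 5/1; p₀² − 30·q₀² = 25 − 30 = -5.
  k = 1: m = 5, d = 5, a = ⌊(5 + 5)/5⌋ = 2; p/q = (2·5 + 1)/(2·1 + 0) = 11/2; p² − 30·q² = 121 − 120 = 1.
  The first convergent with p² − 30·q² = 1 gives the fundamental solution (x₁, y₁) = (11, 2).
Step 2: Apply the recurrence (x_{n+1}, y_{n+1}) = (x₁x_n + 30y₁y_n, x₁y_n + y₁x_n) repeatedly.
  From (x_1, y_1) = (11, 2): x_2 = 11·11 + 30·2·2 = 241; y_2 = 11·2 + 2·11 = 44.
  From (x_2, y_2) = (241, 44): x_3 = 11·241 + 30·2·44 = 5291; y_3 = 11·44 + 2·241 = 966.
  From (x_3, y_3) = (5291, 966): x_4 = 11·5291 + 30·2·966 = 116161; y_4 = 11·966 + 2·5291 = 21208.
  From (x_4, y_4) = (116161, 21208): x_5 = 11·116161 + 30·2·21208 = 2550251; y_5 = 11·21208 + 2·116161 = 465610.
  From (x_5, y_5) = (2550251, 465610): x_6 = 11·2550251 + 30·2·465610 = 55989361; y_6 = 11·465610 + 2·2550251 = 10222212.
Step 3: Verify x_6² - 30·y_6² = 3134808545188321 - 3134808545188320 = 1 (should be 1). ✓

(x_1, y_1) = (11, 2); (x_6, y_6) = (55989361, 10222212).


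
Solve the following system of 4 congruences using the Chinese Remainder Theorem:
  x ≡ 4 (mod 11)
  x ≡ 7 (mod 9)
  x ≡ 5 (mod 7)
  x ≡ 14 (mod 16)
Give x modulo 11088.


Product of moduli M = 11 · 9 · 7 · 16 = 11088.
Merge one congruence at a time:
  Start: x ≡ 4 (mod 11).
  Combine with x ≡ 7 (mod 9); new modulus lcm = 99.
    Write x = 4 + 11·t and substitute into x ≡ 7 (mod 9): 11·t ≡ 7 − 4 = 3 (mod 9).
    Reduce coefficients mod 9: 2·t ≡ 3 (mod 9).
    The inverse of 2 mod 9 is 5 (since 2·5 = 10 = 1·9 + 1), so t ≡ 5·3 = 15 ≡ 6 (mod 9).
    Then x = 4 + 11·6 = 70, valid modulo lcm(11, 9) = 99: x ≡ 70 (mod 99).
  Combine with x ≡ 5 (mod 7); new modulus lcm = 693.
    Write x = 70 + 99·t and substitute into x ≡ 5 (mod 7): 99·t ≡ 5 − 70 = -65 (mod 7).
    Reduce coefficients mod 7: 1·t ≡ 5 (mod 7).
    So t ≡ 5 (mod 7).
    Then x = 70 + 99·5 = 565, valid modulo lcm(99, 7) = 693: x ≡ 565 (mod 693).
  Combine with x ≡ 14 (mod 16); new modulus lcm = 11088.
    Write x = 565 + 693·t and substitute into x ≡ 14 (mod 16): 693·t ≡ 14 − 565 = -551 (mod 16).
    Reduce coefficients mod 16: 5·t ≡ 9 (mod 16).
    The inverse of 5 mod 16 is 13 (since 5·13 = 65 = 4·16 + 1), so t ≡ 13·9 = 117 ≡ 5 (mod 16).
    Then x = 565 + 693·5 = 4030, valid modulo lcm(693, 16) = 11088: x ≡ 4030 (mod 11088).
Verify against each original: 4030 mod 11 = 4, 4030 mod 9 = 7, 4030 mod 7 = 5, 4030 mod 16 = 14.

x ≡ 4030 (mod 11088).


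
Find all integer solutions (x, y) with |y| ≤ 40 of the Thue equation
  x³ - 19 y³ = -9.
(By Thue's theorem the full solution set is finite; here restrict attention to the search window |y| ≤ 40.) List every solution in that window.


The equation is x³ - 19y³ = -9. For fixed y, x³ = 19·y³ − 9, so a solution requires the RHS to be a perfect cube.
Strategy: iterate y from -40 to 40, compute RHS = 19·y³ − 9, and check whether it is a (positive or negative) perfect cube.
Check small values of y:
  y = 0: RHS = -9 is not a perfect cube.
  y = 1: RHS = 10 is not a perfect cube.
  y = -1: RHS = -28 is not a perfect cube.
  y = 2: RHS = 143 is not a perfect cube.
  y = -2: RHS = -161 is not a perfect cube.
  y = 3: RHS = 504 is not a perfect cube.
  y = -3: RHS = -522 is not a perfect cube.
Continuing the search up to |y| = 40 finds no solutions either.
No (x, y) in the scanned range satisfies the equation.

No integer solutions with |y| ≤ 40.


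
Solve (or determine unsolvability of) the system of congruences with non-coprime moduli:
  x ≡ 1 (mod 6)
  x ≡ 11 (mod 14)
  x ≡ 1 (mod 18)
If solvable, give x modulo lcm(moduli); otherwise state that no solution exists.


Moduli 6, 14, 18 are not pairwise coprime, so CRT works modulo lcm(m_i) when all pairwise compatibility conditions hold.
Pairwise compatibility: gcd(m_i, m_j) must divide a_i - a_j for every pair.
Merge one congruence at a time:
  Start: x ≡ 1 (mod 6).
  Combine with x ≡ 11 (mod 14): gcd(6, 14) = 2; 11 - 1 = 10, which IS divisible by 2, so compatible.
    Write x = 1 + 6·t and substitute into x ≡ 11 (mod 14): 6·t ≡ 11 − 1 = 10 (mod 14).
    Divide the congruence (and modulus) by g = 2: 3·t ≡ 5 (mod 7).
    The inverse of 3 mod 7 is 5 (since 3·5 = 15 = 2·7 + 1), so t ≡ 5·5 = 25 ≡ 4 (mod 7).
    Then x = 1 + 6·4 = 25, valid modulo lcm(6, 14) = 42: x ≡ 25 (mod 42).
  Combine with x ≡ 1 (mod 18): gcd(42, 18) = 6; 1 - 25 = -24, which IS divisible by 6, so compatible.
    Write x = 25 + 42·t and substitute into x ≡ 1 (mod 18): 42·t ≡ 1 − 25 = -24 (mod 18).
    Divide the congruence (and modulus) by g = 6: 7·t ≡ -4 (mod 3).
    Reduce coefficients mod 3: 1·t ≡ 2 (mod 3).
    So t ≡ 2 (mod 3).
    Then x = 25 + 42·2 = 109, valid modulo lcm(42, 18) = 126: x ≡ 109 (mod 126).
Verify: 109 mod 6 = 1, 109 mod 14 = 11, 109 mod 18 = 1.

x ≡ 109 (mod 126).


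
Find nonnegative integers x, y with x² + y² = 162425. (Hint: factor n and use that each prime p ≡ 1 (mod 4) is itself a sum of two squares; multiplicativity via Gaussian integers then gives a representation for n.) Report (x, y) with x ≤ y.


Step 1: Factor n = 162425 = 5^2 · 73 · 89.
Step 2: Check the mod-4 condition on each prime factor: 5 ≡ 1 (mod 4), exponent 2; 73 ≡ 1 (mod 4), exponent 1; 89 ≡ 1 (mod 4), exponent 1.
All primes ≡ 3 (mod 4) appear to even exponent (or don't appear), so by the two-squares theorem n IS expressible as a sum of two squares.
Step 3: Build a representation. Group n = k² · m with k = 5 and m = 73 · 89 = 6497 (a product of primes ≡ 1 (mod 4)); a representation of m scales to one of n via (k·x)² + (k·y)² = k²(x² + y²). Each prime p ≡ 1 (mod 4) is itself a sum of two squares; find a² by testing p − a² for a perfect square:
  73: 73 − 1² = 72, 73 − 2² = 69, 73 − 3² = 64 = 8² ⇒ 73 = 3² + 8².
  89: 89 − 1² = 88, 89 − 2² = 85, 89 − 3² = 80, 89 − 4² = 73, 89 − 5² = 64 = 8² ⇒ 89 = 5² + 8².
  Combine using the Brahmagupta–Fibonacci identity (a² + b²)(c² + d²) = (ac − bd)² + (ad + bc)² = (ac + bd)² + (ad − bc)²:
  73 · 89 = 6497: from (3² + 8²)(5² + 8²), take (3·5 − 8·8, 3·8 + 8·5) = (15 − 64, 24 + 40) = (-49, 64); dropping signs (only squares matter) gives (49, 64); check 49² + 64² = 2401 + 4096 = 6497 ✓.
  Scale by k = 5: (5·49, 5·64) = (245, 320).
Step 4: Order so x ≤ y and verify: 245² + 320² = 60025 + 102400 = 162425 = n. ✓

n = 162425 = 245² + 320² (one valid representation with x ≤ y).


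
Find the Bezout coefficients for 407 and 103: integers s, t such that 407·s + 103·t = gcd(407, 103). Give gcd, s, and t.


Euclidean algorithm on (407, 103) — divide until remainder is 0:
  407 = 3 · 103 + 98
  103 = 1 · 98 + 5
  98 = 19 · 5 + 3
  5 = 1 · 3 + 2
  3 = 1 · 2 + 1
  2 = 2 · 1 + 0
gcd(407, 103) = 1.
Track Bezout coefficients alongside the remainders: start with r₀ = 407 = a·1 + b·0 (s = 1, t = 0) and r₁ = 103 = a·0 + b·1 (s = 0, t = 1); each new remainder r_{k+1} = r_{k-1} − q_k·r_k inherits s_{k+1} = s_{k-1} − q_k·s_k, t_{k+1} = t_{k-1} − q_k·t_k, so r_k = a·s_k + b·t_k at every step:
  q = 3: r = 98, s = 1 − 3·0 = 1, t = 0 − 3·1 = -3  (check: 407·1 + 103·(-3) = 98)
  q = 1: r = 5, s = 0 − 1·1 = -1, t = 1 − 1·(-3) = 4  (check: 407·(-1) + 103·4 = 5)
  q = 19: r = 3, s = 1 − 19·(-1) = 20, t = -3 − 19·4 = -79  (check: 407·20 + 103·(-79) = 3)
  q = 1: r = 2, s = -1 − 1·20 = -21, t = 4 − 1·(-79) = 83  (check: 407·(-21) + 103·83 = 2)
  q = 1: r = 1, s = 20 − 1·(-21) = 41, t = -79 − 1·83 = -162  (check: 407·41 + 103·(-162) = 1)
The row with r = 1 (the gcd) gives the Bezout coefficients s = 41, t = -162.
Result: 407 · (41) + 103 · (-162) = 1.

gcd(407, 103) = 1; s = 41, t = -162 (check: 407·41 + 103·(-162) = 1).


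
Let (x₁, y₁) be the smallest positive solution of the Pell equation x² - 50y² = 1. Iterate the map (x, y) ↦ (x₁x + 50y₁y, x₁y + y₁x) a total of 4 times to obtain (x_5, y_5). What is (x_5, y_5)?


Step 1: Find the fundamental solution (x₁, y₁) of x² - 50y² = 1.
  Expand √50 as a continued fraction. a₀ = ⌊√50⌋ = 7; iterate m_{k+1} = d_k·a_k − m_k, d_{k+1} = (50 − m_{k+1}²)/d_k, a_{k+1} = ⌊(a₀ + m_{k+1})/d_{k+1}⌋ (starting m₀ = 0, d₀ = 1), with convergents p_k = a_k·p_{k-1} + p_{k-2}, q_k = a_k·q_{k-1} + q_{k-2} (p₋₁ = 1, q₋₁ = 0):
  k = 0: a₀ = 7; p₀/q₀ = 7/1; p₀² − 50·q₀² = 49 − 50 = -1.
  k = 1: m = 7, d = 1, a = ⌊(7 + 7)/1⌋ = 14; p/q = (14·7 + 1)/(14·1 + 0) = 99/14; p² − 50·q² = 9801 − 9800 = 1.
  The first convergent with p² − 50·q² = 1 gives the fundamental solution (x₁, y₁) = (99, 14).
Step 2: Apply the recurrence (x_{n+1}, y_{n+1}) = (x₁x_n + 50y₁y_n, x₁y_n + y₁x_n) repeatedly.
  From (x_1, y_1) = (99, 14): x_2 = 99·99 + 50·14·14 = 19601; y_2 = 99·14 + 14·99 = 2772.
  From (x_2, y_2) = (19601, 2772): x_3 = 99·19601 + 50·14·2772 = 3880899; y_3 = 99·2772 + 14·19601 = 548842.
  From (x_3, y_3) = (3880899, 548842): x_4 = 99·3880899 + 50·14·548842 = 768398401; y_4 = 99·548842 + 14·3880899 = 108667944.
  From (x_4, y_4) = (768398401, 108667944): x_5 = 99·768398401 + 50·14·108667944 = 152139002499; y_5 = 99·108667944 + 14·768398401 = 21515704070.
Step 3: Verify x_5² - 50·y_5² = 23146276081390728245001 - 23146276081390728245000 = 1 (should be 1). ✓

(x_1, y_1) = (99, 14); (x_5, y_5) = (152139002499, 21515704070).


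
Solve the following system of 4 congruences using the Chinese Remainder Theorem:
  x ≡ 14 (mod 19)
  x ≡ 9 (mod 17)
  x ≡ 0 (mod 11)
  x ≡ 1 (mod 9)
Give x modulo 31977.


Product of moduli M = 19 · 17 · 11 · 9 = 31977.
Merge one congruence at a time:
  Start: x ≡ 14 (mod 19).
  Combine with x ≡ 9 (mod 17); new modulus lcm = 323.
    Write x = 14 + 19·t and substitute into x ≡ 9 (mod 17): 19·t ≡ 9 − 14 = -5 (mod 17).
    Reduce coefficients mod 17: 2·t ≡ 12 (mod 17).
    The inverse of 2 mod 17 is 9 (since 2·9 = 18 = 1·17 + 1), so t ≡ 9·12 = 108 ≡ 6 (mod 17).
    Then x = 14 + 19·6 = 128, valid modulo lcm(19, 17) = 323: x ≡ 128 (mod 323).
  Combine with x ≡ 0 (mod 11); new modulus lcm = 3553.
    Write x = 128 + 323·t and substitute into x ≡ 0 (mod 11): 323·t ≡ 0 − 128 = -128 (mod 11).
    Reduce coefficients mod 11: 4·t ≡ 4 (mod 11).
    The inverse of 4 mod 11 is 3 (since 4·3 = 12 = 1·11 + 1), so t ≡ 3·4 = 12 ≡ 1 (mod 11).
    Then x = 128 + 323·1 = 451, valid modulo lcm(323, 11) = 3553: x ≡ 451 (mod 3553).
  Combine with x ≡ 1 (mod 9); new modulus lcm = 31977.
    Write x = 451 + 3553·t and substitute into x ≡ 1 (mod 9): 3553·t ≡ 1 − 451 = -450 (mod 9).
    Reduce coefficients mod 9: 7·t ≡ 0 (mod 9).
    The inverse of 7 mod 9 is 4 (since 7·4 = 28 = 3·9 + 1), so t ≡ 4·0 = 0 ≡ 0 (mod 9).
    Then x = 451 + 3553·0 = 451, valid modulo lcm(3553, 9) = 31977: x ≡ 451 (mod 31977).
Verify against each original: 451 mod 19 = 14, 451 mod 17 = 9, 451 mod 11 = 0, 451 mod 9 = 1.

x ≡ 451 (mod 31977).


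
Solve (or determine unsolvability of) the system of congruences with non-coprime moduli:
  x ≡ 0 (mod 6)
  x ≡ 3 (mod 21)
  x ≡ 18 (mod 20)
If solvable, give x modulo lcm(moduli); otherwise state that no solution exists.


Moduli 6, 21, 20 are not pairwise coprime, so CRT works modulo lcm(m_i) when all pairwise compatibility conditions hold.
Pairwise compatibility: gcd(m_i, m_j) must divide a_i - a_j for every pair.
Merge one congruence at a time:
  Start: x ≡ 0 (mod 6).
  Combine with x ≡ 3 (mod 21): gcd(6, 21) = 3; 3 - 0 = 3, which IS divisible by 3, so compatible.
    Write x = 0 + 6·t and substitute into x ≡ 3 (mod 21): 6·t ≡ 3 − 0 = 3 (mod 21).
    Divide the congruence (and modulus) by g = 3: 2·t ≡ 1 (mod 7).
    The inverse of 2 mod 7 is 4 (since 2·4 = 8 = 1·7 + 1), so t ≡ 4·1 = 4 ≡ 4 (mod 7).
    Then x = 0 + 6·4 = 24, valid modulo lcm(6, 21) = 42: x ≡ 24 (mod 42).
  Combine with x ≡ 18 (mod 20): gcd(42, 20) = 2; 18 - 24 = -6, which IS divisible by 2, so compatible.
    Write x = 24 + 42·t and substitute into x ≡ 18 (mod 20): 42·t ≡ 18 − 24 = -6 (mod 20).
    Divide the congruence (and modulus) by g = 2: 21·t ≡ -3 (mod 10).
    Reduce coefficients mod 10: 1·t ≡ 7 (mod 10).
    So t ≡ 7 (mod 10).
    Then x = 24 + 42·7 = 318, valid modulo lcm(42, 20) = 420: x ≡ 318 (mod 420).
Verify: 318 mod 6 = 0, 318 mod 21 = 3, 318 mod 20 = 18.

x ≡ 318 (mod 420).


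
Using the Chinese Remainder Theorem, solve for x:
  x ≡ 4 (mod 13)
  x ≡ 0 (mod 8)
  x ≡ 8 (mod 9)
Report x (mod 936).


Moduli 13, 8, 9 are pairwise coprime; by CRT there is a unique solution modulo M = 13 · 8 · 9 = 936.
Solve pairwise, accumulating the modulus:
  Start with x ≡ 4 (mod 13).
  Combine with x ≡ 0 (mod 8): since gcd(13, 8) = 1, we get a unique residue mod 104.
    Write x = 4 + 13·t and substitute into x ≡ 0 (mod 8): 13·t ≡ 0 − 4 = -4 (mod 8).
    Reduce coefficients mod 8: 5·t ≡ 4 (mod 8).
    The inverse of 5 mod 8 is 5 (since 5·5 = 25 = 3·8 + 1), so t ≡ 5·4 = 20 ≡ 4 (mod 8).
    Then x = 4 + 13·4 = 56, valid modulo lcm(13, 8) = 104: x ≡ 56 (mod 104).
  Combine with x ≡ 8 (mod 9): since gcd(104, 9) = 1, we get a unique residue mod 936.
    Write x = 56 + 104·t and substitute into x ≡ 8 (mod 9): 104·t ≡ 8 − 56 = -48 (mod 9).
    Reduce coefficients mod 9: 5·t ≡ 6 (mod 9).
    The inverse of 5 mod 9 is 2 (since 5·2 = 10 = 1·9 + 1), so t ≡ 2·6 = 12 ≡ 3 (mod 9).
    Then x = 56 + 104·3 = 368, valid modulo lcm(104, 9) = 936: x ≡ 368 (mod 936).
Verify: 368 mod 13 = 4 ✓, 368 mod 8 = 0 ✓, 368 mod 9 = 8 ✓.

x ≡ 368 (mod 936).


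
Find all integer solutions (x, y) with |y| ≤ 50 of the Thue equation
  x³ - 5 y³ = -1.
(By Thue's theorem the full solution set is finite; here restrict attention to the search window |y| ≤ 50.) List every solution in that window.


The equation is x³ - 5y³ = -1. For fixed y, x³ = 5·y³ − 1, so a solution requires the RHS to be a perfect cube.
Strategy: iterate y from -50 to 50, compute RHS = 5·y³ − 1, and check whether it is a (positive or negative) perfect cube.
Check small values of y:
  y = 0: RHS = -1 = (-1)³ ⇒ x = -1 works.
  y = 1: RHS = 4 is not a perfect cube.
  y = -1: RHS = -6 is not a perfect cube.
  y = 2: RHS = 39 is not a perfect cube.
  y = -2: RHS = -41 is not a perfect cube.
  y = 3: RHS = 134 is not a perfect cube.
  y = -3: RHS = -136 is not a perfect cube.
Continuing the search up to |y| = 50 finds no further solutions beyond those listed.
Collected solutions: (-1, 0).

Solutions (with |y| ≤ 50): (-1, 0).


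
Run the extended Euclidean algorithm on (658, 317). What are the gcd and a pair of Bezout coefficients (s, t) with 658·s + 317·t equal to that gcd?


Euclidean algorithm on (658, 317) — divide until remainder is 0:
  658 = 2 · 317 + 24
  317 = 13 · 24 + 5
  24 = 4 · 5 + 4
  5 = 1 · 4 + 1
  4 = 4 · 1 + 0
gcd(658, 317) = 1.
Track Bezout coefficients alongside the remainders: start with r₀ = 658 = a·1 + b·0 (s = 1, t = 0) and r₁ = 317 = a·0 + b·1 (s = 0, t = 1); each new remainder r_{k+1} = r_{k-1} − q_k·r_k inherits s_{k+1} = s_{k-1} − q_k·s_k, t_{k+1} = t_{k-1} − q_k·t_k, so r_k = a·s_k + b·t_k at every step:
  q = 2: r = 24, s = 1 − 2·0 = 1, t = 0 − 2·1 = -2  (check: 658·1 + 317·(-2) = 24)
  q = 13: r = 5, s = 0 − 13·1 = -13, t = 1 − 13·(-2) = 27  (check: 658·(-13) + 317·27 = 5)
  q = 4: r = 4, s = 1 − 4·(-13) = 53, t = -2 − 4·27 = -110  (check: 658·53 + 317·(-110) = 4)
  q = 1: r = 1, s = -13 − 1·53 = -66, t = 27 − 1·(-110) = 137  (check: 658·(-66) + 317·137 = 1)
The row with r = 1 (the gcd) gives the Bezout coefficients s = -66, t = 137.
Result: 658 · (-66) + 317 · (137) = 1.

gcd(658, 317) = 1; s = -66, t = 137 (check: 658·(-66) + 317·137 = 1).


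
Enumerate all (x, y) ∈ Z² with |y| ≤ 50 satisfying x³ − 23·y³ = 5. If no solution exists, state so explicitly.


The equation is x³ - 23y³ = 5. For fixed y, x³ = 23·y³ + 5, so a solution requires the RHS to be a perfect cube.
Strategy: iterate y from -50 to 50, compute RHS = 23·y³ + 5, and check whether it is a (positive or negative) perfect cube.
Check small values of y:
  y = 0: RHS = 5 is not a perfect cube.
  y = 1: RHS = 28 is not a perfect cube.
  y = -1: RHS = -18 is not a perfect cube.
  y = 2: RHS = 189 is not a perfect cube.
  y = -2: RHS = -179 is not a perfect cube.
  y = 3: RHS = 626 is not a perfect cube.
  y = -3: RHS = -616 is not a perfect cube.
Continuing the search up to |y| = 50 finds no solutions either.
No (x, y) in the scanned range satisfies the equation.

No integer solutions with |y| ≤ 50.


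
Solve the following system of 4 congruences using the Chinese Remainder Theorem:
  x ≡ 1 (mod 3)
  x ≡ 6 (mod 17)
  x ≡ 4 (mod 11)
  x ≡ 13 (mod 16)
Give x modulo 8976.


Product of moduli M = 3 · 17 · 11 · 16 = 8976.
Merge one congruence at a time:
  Start: x ≡ 1 (mod 3).
  Combine with x ≡ 6 (mod 17); new modulus lcm = 51.
    Write x = 1 + 3·t and substitute into x ≡ 6 (mod 17): 3·t ≡ 6 − 1 = 5 (mod 17).
    The inverse of 3 mod 17 is 6 (since 3·6 = 18 = 1·17 + 1), so t ≡ 6·5 = 30 ≡ 13 (mod 17).
    Then x = 1 + 3·13 = 40, valid modulo lcm(3, 17) = 51: x ≡ 40 (mod 51).
  Combine with x ≡ 4 (mod 11); new modulus lcm = 561.
    Write x = 40 + 51·t and substitute into x ≡ 4 (mod 11): 51·t ≡ 4 − 40 = -36 (mod 11).
    Reduce coefficients mod 11: 7·t ≡ 8 (mod 11).
    The inverse of 7 mod 11 is 8 (since 7·8 = 56 = 5·11 + 1), so t ≡ 8·8 = 64 ≡ 9 (mod 11).
    Then x = 40 + 51·9 = 499, valid modulo lcm(51, 11) = 561: x ≡ 499 (mod 561).
  Combine with x ≡ 13 (mod 16); new modulus lcm = 8976.
    Write x = 499 + 561·t and substitute into x ≡ 13 (mod 16): 561·t ≡ 13 − 499 = -486 (mod 16).
    Reduce coefficients mod 16: 1·t ≡ 10 (mod 16).
    So t ≡ 10 (mod 16).
    Then x = 499 + 561·10 = 6109, valid modulo lcm(561, 16) = 8976: x ≡ 6109 (mod 8976).
Verify against each original: 6109 mod 3 = 1, 6109 mod 17 = 6, 6109 mod 11 = 4, 6109 mod 16 = 13.

x ≡ 6109 (mod 8976).


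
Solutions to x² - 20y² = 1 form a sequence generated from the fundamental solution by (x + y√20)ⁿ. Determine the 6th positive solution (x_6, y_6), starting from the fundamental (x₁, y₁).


Step 1: Find the fundamental solution (x₁, y₁) of x² - 20y² = 1.
  Expand √20 as a continued fraction. a₀ = ⌊√20⌋ = 4; iterate m_{k+1} = d_k·a_k − m_k, d_{k+1} = (20 − m_{k+1}²)/d_k, a_{k+1} = ⌊(a₀ + m_{k+1})/d_{k+1}⌋ (starting m₀ = 0, d₀ = 1), with convergents p_k = a_k·p_{k-1} + p_{k-2}, q_k = a_k·q_{k-1} + q_{k-2} (p₋₁ = 1, q₋₁ = 0):
  k = 0: a₀ = 4; p₀/q₀ = 4/1; p₀² − 20·q₀² = 16 − 20 = -4.
  k = 1: m = 4, d = 4, a = ⌊(4 + 4)/4⌋ = 2; p/q = (2·4 + 1)/(2·1 + 0) = 9/2; p² − 20·q² = 81 − 80 = 1.
  The first convergent with p² − 20·q² = 1 gives the fundamental solution (x₁, y₁) = (9, 2).
Step 2: Apply the recurrence (x_{n+1}, y_{n+1}) = (x₁x_n + 20y₁y_n, x₁y_n + y₁x_n) repeatedly.
  From (x_1, y_1) = (9, 2): x_2 = 9·9 + 20·2·2 = 161; y_2 = 9·2 + 2·9 = 36.
  From (x_2, y_2) = (161, 36): x_3 = 9·161 + 20·2·36 = 2889; y_3 = 9·36 + 2·161 = 646.
  From (x_3, y_3) = (2889, 646): x_4 = 9·2889 + 20·2·646 = 51841; y_4 = 9·646 + 2·2889 = 11592.
  From (x_4, y_4) = (51841, 11592): x_5 = 9·51841 + 20·2·11592 = 930249; y_5 = 9·11592 + 2·51841 = 208010.
  From (x_5, y_5) = (930249, 208010): x_6 = 9·930249 + 20·2·208010 = 16692641; y_6 = 9·208010 + 2·930249 = 3732588.
Step 3: Verify x_6² - 20·y_6² = 278644263554881 - 278644263554880 = 1 (should be 1). ✓

(x_1, y_1) = (9, 2); (x_6, y_6) = (16692641, 3732588).


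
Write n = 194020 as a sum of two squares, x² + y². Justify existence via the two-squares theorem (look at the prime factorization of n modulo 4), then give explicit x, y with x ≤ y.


Step 1: Factor n = 194020 = 2^2 · 5 · 89 · 109.
Step 2: Check the mod-4 condition on each prime factor: 2 = 2 (special); 5 ≡ 1 (mod 4), exponent 1; 89 ≡ 1 (mod 4), exponent 1; 109 ≡ 1 (mod 4), exponent 1.
All primes ≡ 3 (mod 4) appear to even exponent (or don't appear), so by the two-squares theorem n IS expressible as a sum of two squares.
Step 3: Build a representation. Group n = k² · m with k = 2 and m = 5 · 89 · 109 = 48505 (a product of primes ≡ 1 (mod 4)); a representation of m scales to one of n via (k·x)² + (k·y)² = k²(x² + y²). Each prime p ≡ 1 (mod 4) is itself a sum of two squares; find a² by testing p − a² for a perfect square:
  5: 5 − 1² = 4 = 2² ⇒ 5 = 1² + 2².
  89: 89 − 1² = 88, 89 − 2² = 85, 89 − 3² = 80, 89 − 4² = 73, 89 − 5² = 64 = 8² ⇒ 89 = 5² + 8².
  109: 109 − 1² = 108, 109 − 2² = 105, 109 − 3² = 100 = 10² ⇒ 109 = 3² + 10².
  Combine using the Brahmagupta–Fibonacci identity (a² + b²)(c² + d²) = (ac − bd)² + (ad + bc)² = (ac + bd)² + (ad − bc)²:
  5 · 89 = 445: from (1² + 2²)(5² + 8²), take (1·5 − 2·8, 1·8 + 2·5) = (5 − 16, 8 + 10) = (-11, 18); dropping signs (only squares matter) gives (11, 18); check 11² + 18² = 121 + 324 = 445 ✓.
  445 · 109 = 48505: from (11² + 18²)(3² + 10²), take (11·3 − 18·10, 11·10 + 18·3) = (33 − 180, 110 + 54) = (-147, 164); dropping signs (only squares matter) gives (147, 164); check 147² + 164² = 21609 + 26896 = 48505 ✓.
  Scale by k = 2: (2·147, 2·164) = (294, 328).
Step 4: Order so x ≤ y and verify: 294² + 328² = 86436 + 107584 = 194020 = n. ✓

n = 194020 = 294² + 328² (one valid representation with x ≤ y).


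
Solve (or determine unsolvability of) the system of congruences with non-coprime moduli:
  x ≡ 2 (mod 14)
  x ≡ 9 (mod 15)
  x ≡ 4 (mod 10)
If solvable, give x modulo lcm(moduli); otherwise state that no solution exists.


Moduli 14, 15, 10 are not pairwise coprime, so CRT works modulo lcm(m_i) when all pairwise compatibility conditions hold.
Pairwise compatibility: gcd(m_i, m_j) must divide a_i - a_j for every pair.
Merge one congruence at a time:
  Start: x ≡ 2 (mod 14).
  Combine with x ≡ 9 (mod 15): gcd(14, 15) = 1; 9 - 2 = 7, which IS divisible by 1, so compatible.
    Write x = 2 + 14·t and substitute into x ≡ 9 (mod 15): 14·t ≡ 9 − 2 = 7 (mod 15).
    The inverse of 14 mod 15 is 14 (since 14·14 = 196 = 13·15 + 1), so t ≡ 14·7 = 98 ≡ 8 (mod 15).
    Then x = 2 + 14·8 = 114, valid modulo lcm(14, 15) = 210: x ≡ 114 (mod 210).
  Combine with x ≡ 4 (mod 10): gcd(210, 10) = 10; 4 - 114 = -110, which IS divisible by 10, so compatible.
    Write x = 114 + 210·t and substitute into x ≡ 4 (mod 10): 210·t ≡ 4 − 114 = -110 (mod 10).
    Divide the congruence (and modulus) by g = 10: 21·t ≡ -11 (mod 1).
    Modulo 1 every t works; take t = 0.
    Then x = 114 + 210·0 = 114, valid modulo lcm(210, 10) = 210: x ≡ 114 (mod 210).
Verify: 114 mod 14 = 2, 114 mod 15 = 9, 114 mod 10 = 4.

x ≡ 114 (mod 210).


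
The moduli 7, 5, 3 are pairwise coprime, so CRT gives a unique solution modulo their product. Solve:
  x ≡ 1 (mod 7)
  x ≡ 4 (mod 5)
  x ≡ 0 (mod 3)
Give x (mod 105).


Moduli 7, 5, 3 are pairwise coprime; by CRT there is a unique solution modulo M = 7 · 5 · 3 = 105.
Solve pairwise, accumulating the modulus:
  Start with x ≡ 1 (mod 7).
  Combine with x ≡ 4 (mod 5): since gcd(7, 5) = 1, we get a unique residue mod 35.
    Write x = 1 + 7·t and substitute into x ≡ 4 (mod 5): 7·t ≡ 4 − 1 = 3 (mod 5).
    Reduce coefficients mod 5: 2·t ≡ 3 (mod 5).
    The inverse of 2 mod 5 is 3 (since 2·3 = 6 = 1·5 + 1), so t ≡ 3·3 = 9 ≡ 4 (mod 5).
    Then x = 1 + 7·4 = 29, valid modulo lcm(7, 5) = 35: x ≡ 29 (mod 35).
  Combine with x ≡ 0 (mod 3): since gcd(35, 3) = 1, we get a unique residue mod 105.
    Write x = 29 + 35·t and substitute into x ≡ 0 (mod 3): 35·t ≡ 0 − 29 = -29 (mod 3).
    Reduce coefficients mod 3: 2·t ≡ 1 (mod 3).
    The inverse of 2 mod 3 is 2 (since 2·2 = 4 = 1·3 + 1), so t ≡ 2·1 = 2 ≡ 2 (mod 3).
    Then x = 29 + 35·2 = 99, valid modulo lcm(35, 3) = 105: x ≡ 99 (mod 105).
Verify: 99 mod 7 = 1 ✓, 99 mod 5 = 4 ✓, 99 mod 3 = 0 ✓.

x ≡ 99 (mod 105).


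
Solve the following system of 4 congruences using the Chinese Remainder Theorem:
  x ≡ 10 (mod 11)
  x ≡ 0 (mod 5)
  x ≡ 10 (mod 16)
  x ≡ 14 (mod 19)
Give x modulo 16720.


Product of moduli M = 11 · 5 · 16 · 19 = 16720.
Merge one congruence at a time:
  Start: x ≡ 10 (mod 11).
  Combine with x ≡ 0 (mod 5); new modulus lcm = 55.
    Write x = 10 + 11·t and substitute into x ≡ 0 (mod 5): 11·t ≡ 0 − 10 = -10 (mod 5).
    Reduce coefficients mod 5: 1·t ≡ 0 (mod 5).
    So t ≡ 0 (mod 5).
    Then x = 10 + 11·0 = 10, valid modulo lcm(11, 5) = 55: x ≡ 10 (mod 55).
  Combine with x ≡ 10 (mod 16); new modulus lcm = 880.
    Write x = 10 + 55·t and substitute into x ≡ 10 (mod 16): 55·t ≡ 10 − 10 = 0 (mod 16).
    Reduce coefficients mod 16: 7·t ≡ 0 (mod 16).
    The inverse of 7 mod 16 is 7 (since 7·7 = 49 = 3·16 + 1), so t ≡ 7·0 = 0 ≡ 0 (mod 16).
    Then x = 10 + 55·0 = 10, valid modulo lcm(55, 16) = 880: x ≡ 10 (mod 880).
  Combine with x ≡ 14 (mod 19); new modulus lcm = 16720.
    Write x = 10 + 880·t and substitute into x ≡ 14 (mod 19): 880·t ≡ 14 − 10 = 4 (mod 19).
    Reduce coefficients mod 19: 6·t ≡ 4 (mod 19).
    The inverse of 6 mod 19 is 16 (since 6·16 = 96 = 5·19 + 1), so t ≡ 16·4 = 64 ≡ 7 (mod 19).
    Then x = 10 + 880·7 = 6170, valid modulo lcm(880, 19) = 16720: x ≡ 6170 (mod 16720).
Verify against each original: 6170 mod 11 = 10, 6170 mod 5 = 0, 6170 mod 16 = 10, 6170 mod 19 = 14.

x ≡ 6170 (mod 16720).


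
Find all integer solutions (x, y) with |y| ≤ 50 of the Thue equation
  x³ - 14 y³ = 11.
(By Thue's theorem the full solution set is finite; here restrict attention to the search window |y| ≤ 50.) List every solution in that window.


The equation is x³ - 14y³ = 11. For fixed y, x³ = 14·y³ + 11, so a solution requires the RHS to be a perfect cube.
Strategy: iterate y from -50 to 50, compute RHS = 14·y³ + 11, and check whether it is a (positive or negative) perfect cube.
Check small values of y:
  y = 0: RHS = 11 is not a perfect cube.
  y = 1: RHS = 25 is not a perfect cube.
  y = -1: RHS = -3 is not a perfect cube.
  y = 2: RHS = 123 is not a perfect cube.
  y = -2: RHS = -101 is not a perfect cube.
  y = 3: RHS = 389 is not a perfect cube.
  y = -3: RHS = -367 is not a perfect cube.
Continuing the search up to |y| = 50 finds no solutions either.
No (x, y) in the scanned range satisfies the equation.

No integer solutions with |y| ≤ 50.
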